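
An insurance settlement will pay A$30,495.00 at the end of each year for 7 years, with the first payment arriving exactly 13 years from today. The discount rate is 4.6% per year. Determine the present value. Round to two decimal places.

A$104,369.85

Ordinary annuity of 7 payments, first payment at period 13.
Periodic rate r = 0.046 per year.
The ordinary-annuity PV formula values the stream one period before the first payment (period 12); discount that back 12 periods:
PV₀ = 30,495 × [1 − (1+r)^−7] / r × (1+r)^−12 = A$104,369.85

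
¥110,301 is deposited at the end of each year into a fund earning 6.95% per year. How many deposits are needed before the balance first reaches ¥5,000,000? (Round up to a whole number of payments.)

22 payments

Periodic rate r = 0.0695 per year.
Ordinary annuity FV: 5,000,000 = 110,301 × [((1+r)^n − 1)/r].
(1+r)^n = 1 + 5,000,000 × r / 110,301, so n = ln(1 + 5,000,000·r/110,301) / ln(1+r) = 21.18.
Round up to a whole number of payments: n = 22.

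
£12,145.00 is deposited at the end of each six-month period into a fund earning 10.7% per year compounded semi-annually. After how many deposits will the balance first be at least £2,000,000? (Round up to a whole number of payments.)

Periodic rate r = 0.107/2 per half-year; n is counted in half-years.
Ordinary annuity FV: 2,000,000 = 12,145 × [((1+r)^n − 1)/r].
(1+r)^n = 1 + 2,000,000 × r / 12,145, so n = ln(1 + 2,000,000·r/12,145) / ln(1+r) = 43.81.
Round up to a whole number of payments: n = 44.

44 payments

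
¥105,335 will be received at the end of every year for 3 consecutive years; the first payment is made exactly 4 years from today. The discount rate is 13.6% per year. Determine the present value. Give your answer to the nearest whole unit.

¥167,940

Ordinary annuity of 3 payments, first payment at period 4.
Periodic rate r = 0.136 per year.
The ordinary-annuity PV formula values the stream one period before the first payment (period 3); discount that back 3 periods:
PV₀ = 105,335 × [1 − (1+r)^−3] / r × (1+r)^−3 = ¥167,940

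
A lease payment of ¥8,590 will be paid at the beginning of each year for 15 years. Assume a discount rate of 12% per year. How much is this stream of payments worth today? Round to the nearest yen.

This is an annuity due: 15 payments of ¥8,590 at the beginning of each year.
Periodic rate r = 0.12 per year.
PV = PMT × [(1 − (1+r)^−n)/r] × (1+r) = 8,590 × [1 − (1+r)^−15] / r × (1+r) = ¥65,526

¥65,526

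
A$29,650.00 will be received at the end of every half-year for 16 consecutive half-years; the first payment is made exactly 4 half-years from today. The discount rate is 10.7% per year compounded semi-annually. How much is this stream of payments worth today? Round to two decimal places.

A$268,107.71

Ordinary annuity of 16 payments, first payment at period 4.
Periodic rate r = 0.107/2 per half-year; n is counted in half-years.
The ordinary-annuity PV formula values the stream one period before the first payment (period 3); discount that back 3 periods:
PV₀ = 29,650 × [1 − (1+r)^−16] / r × (1+r)^−3 = A$268,107.71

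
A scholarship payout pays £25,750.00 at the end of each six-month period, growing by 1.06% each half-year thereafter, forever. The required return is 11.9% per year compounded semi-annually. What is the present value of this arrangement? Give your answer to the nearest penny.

Periodic rate r = 0.119/2 per half-year.
Growing perpetuity (Gordon): PV = PMT₁ / (r − g) = 25,750 / (r − 0.0106) = £526,584.87.

£526,584.87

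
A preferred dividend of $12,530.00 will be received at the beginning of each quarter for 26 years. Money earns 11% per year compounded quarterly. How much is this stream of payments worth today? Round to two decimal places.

$440,299.39

This is an annuity due: 104 payments of $12,530.00 at the beginning of each quarter.
Periodic rate r = 0.11/4 per quarter; n is counted in quarters.
PV = PMT × [(1 − (1+r)^−n)/r] × (1+r) = 12,530 × [1 − (1+r)^−104] / r × (1+r) = $440,299.39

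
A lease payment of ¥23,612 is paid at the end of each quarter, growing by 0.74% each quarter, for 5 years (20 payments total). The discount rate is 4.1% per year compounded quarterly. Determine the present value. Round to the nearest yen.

¥455,130

Periodic rate r = 0.041/4 per quarter; n is counted in quarters.
Growing ordinary annuity: PV = PMT₁ × [1 − ((1+g)/(1+r))^n] / (r − g) = 23,612 × [1 − ((1+0.0074)/(1+r))^20] / (r − 0.0074) = ¥455,130.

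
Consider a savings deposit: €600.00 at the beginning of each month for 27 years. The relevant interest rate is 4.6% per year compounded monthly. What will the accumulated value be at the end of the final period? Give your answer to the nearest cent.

This is an annuity due: 324 deposits of €600.00 at the beginning of each month.
Periodic rate r = 0.046/12 per month; n is counted in months.
FV = PMT × [((1+r)^n − 1)/r] × (1+r) = 600 × [(1+r)^324 − 1] / r × (1+r) = €385,627.00

€385,627.00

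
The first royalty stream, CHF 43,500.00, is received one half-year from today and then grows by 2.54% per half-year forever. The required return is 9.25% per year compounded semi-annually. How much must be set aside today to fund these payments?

Periodic rate r = 0.0925/2 per half-year.
Growing perpetuity (Gordon): PV = PMT₁ / (r − g) = 43,500 / (r − 0.0254) = CHF 2,086,330.94.

CHF 2,086,330.94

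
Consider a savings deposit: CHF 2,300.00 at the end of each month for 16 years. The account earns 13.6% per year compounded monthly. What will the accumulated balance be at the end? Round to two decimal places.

This is an ordinary annuity: 192 deposits of CHF 2,300.00 at the end of each month.
Periodic rate r = 0.136/12 per month; n is counted in months.
FV = PMT × [((1+r)^n − 1)/r] = 2,300 × [(1+r)^192 − 1] / r = CHF 1,563,421.77

CHF 1,563,421.77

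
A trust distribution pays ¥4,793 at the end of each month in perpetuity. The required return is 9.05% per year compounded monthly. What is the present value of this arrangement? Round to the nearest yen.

Periodic rate r = 0.0905/12 per month.
Level perpetuity: PV = PMT / r = 4,793 / (0.0905/12) = ¥635,536.

¥635,536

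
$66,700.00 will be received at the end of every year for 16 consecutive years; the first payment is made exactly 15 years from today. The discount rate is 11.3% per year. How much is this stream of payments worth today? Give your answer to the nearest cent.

Ordinary annuity of 16 payments, first payment at period 15.
Periodic rate r = 0.113 per year.
The ordinary-annuity PV formula values the stream one period before the first payment (period 14); discount that back 14 periods:
PV₀ = 66,700 × [1 − (1+r)^−16] / r × (1+r)^−14 = $108,081.67

$108,081.67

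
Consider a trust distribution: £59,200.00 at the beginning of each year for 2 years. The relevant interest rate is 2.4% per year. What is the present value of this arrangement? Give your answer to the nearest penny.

£117,012.50

This is an annuity due: 2 payments of £59,200.00 at the beginning of each year.
Periodic rate r = 0.024 per year.
PV = PMT × [(1 − (1+r)^−n)/r] × (1+r) = 59,200 × [1 − (1+r)^−2] / r × (1+r) = £117,012.50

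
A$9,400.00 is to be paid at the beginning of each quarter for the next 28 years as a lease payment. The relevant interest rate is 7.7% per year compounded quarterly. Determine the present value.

A$438,890.04

This is an annuity due: 112 payments of A$9,400.00 at the beginning of each quarter.
Periodic rate r = 0.077/4 per quarter; n is counted in quarters.
PV = PMT × [(1 − (1+r)^−n)/r] × (1+r) = 9,400 × [1 − (1+r)^−112] / r × (1+r) = A$438,890.04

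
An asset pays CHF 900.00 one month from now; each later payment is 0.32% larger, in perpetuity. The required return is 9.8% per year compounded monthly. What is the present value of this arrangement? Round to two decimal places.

CHF 181,208.05

Periodic rate r = 0.098/12 per month.
Growing perpetuity (Gordon): PV = PMT₁ / (r − g) = 900 / (r − 0.0032) = CHF 181,208.05.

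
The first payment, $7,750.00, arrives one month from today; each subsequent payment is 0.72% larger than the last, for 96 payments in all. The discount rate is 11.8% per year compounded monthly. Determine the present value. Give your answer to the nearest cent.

Periodic rate r = 0.118/12 per month; n is counted in months.
Growing ordinary annuity: PV = PMT₁ × [1 − ((1+g)/(1+r))^n] / (r − g) = 7,750 × [1 − ((1+0.0072)/(1+r))^96] / (r − 0.0072) = $652,522.11.

$652,522.11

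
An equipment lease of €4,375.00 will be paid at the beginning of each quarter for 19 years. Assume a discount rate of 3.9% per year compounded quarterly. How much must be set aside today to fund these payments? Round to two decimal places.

This is an annuity due: 76 payments of €4,375.00 at the beginning of each quarter.
Periodic rate r = 0.039/4 per quarter; n is counted in quarters.
PV = PMT × [(1 − (1+r)^−n)/r] × (1+r) = 4,375 × [1 − (1+r)^−76] / r × (1+r) = €236,355.58

€236,355.58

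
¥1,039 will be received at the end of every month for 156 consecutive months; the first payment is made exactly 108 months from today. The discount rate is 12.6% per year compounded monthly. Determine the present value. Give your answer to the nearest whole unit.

¥26,018

Ordinary annuity of 156 payments, first payment at period 108.
Periodic rate r = 0.126/12 per month; n is counted in months.
The ordinary-annuity PV formula values the stream one period before the first payment (period 107); discount that back 107 periods:
PV₀ = 1,039 × [1 − (1+r)^−156] / r × (1+r)^−107 = ¥26,018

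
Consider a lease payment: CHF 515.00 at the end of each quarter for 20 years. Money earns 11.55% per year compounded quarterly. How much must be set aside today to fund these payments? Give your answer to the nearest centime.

CHF 16,006.24

This is an ordinary annuity: 80 payments of CHF 515.00 at the end of each quarter.
Periodic rate r = 0.1155/4 per quarter; n is counted in quarters.
PV = PMT × [(1 − (1+r)^−n)/r] = 515 × [1 − (1+r)^−80] / r = CHF 16,006.24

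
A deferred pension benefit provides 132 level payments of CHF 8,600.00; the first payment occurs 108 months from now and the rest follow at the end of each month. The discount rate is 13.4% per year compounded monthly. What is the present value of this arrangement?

Ordinary annuity of 132 payments, first payment at period 108.
Periodic rate r = 0.134/12 per month; n is counted in months.
The ordinary-annuity PV formula values the stream one period before the first payment (period 107); discount that back 107 periods:
PV₀ = 8,600 × [1 − (1+r)^−132] / r × (1+r)^−107 = CHF 180,522.74

CHF 180,522.74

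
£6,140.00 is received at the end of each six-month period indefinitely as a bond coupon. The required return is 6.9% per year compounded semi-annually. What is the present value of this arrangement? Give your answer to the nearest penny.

Periodic rate r = 0.069/2 per half-year.
Level perpetuity: PV = PMT / r = 6,140 / (0.069/2) = £177,971.01.

£177,971.01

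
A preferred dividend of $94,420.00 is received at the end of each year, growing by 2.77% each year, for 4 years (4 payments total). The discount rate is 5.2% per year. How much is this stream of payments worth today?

$346,762.72

Periodic rate r = 0.052 per year.
Growing ordinary annuity: PV = PMT₁ × [1 − ((1+g)/(1+r))^n] / (r − g) = 94,420 × [1 − ((1+0.0277)/(1+r))^4] / (r − 0.0277) = $346,762.72.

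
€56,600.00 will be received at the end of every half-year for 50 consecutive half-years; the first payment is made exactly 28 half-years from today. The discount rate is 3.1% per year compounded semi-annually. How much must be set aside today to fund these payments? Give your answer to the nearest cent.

Ordinary annuity of 50 payments, first payment at period 28.
Periodic rate r = 0.031/2 per half-year; n is counted in half-years.
The ordinary-annuity PV formula values the stream one period before the first payment (period 27); discount that back 27 periods:
PV₀ = 56,600 × [1 − (1+r)^−50] / r × (1+r)^−27 = €1,293,410.12

€1,293,410.12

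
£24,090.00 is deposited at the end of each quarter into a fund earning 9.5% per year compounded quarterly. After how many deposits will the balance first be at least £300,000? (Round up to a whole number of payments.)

Periodic rate r = 0.095/4 per quarter; n is counted in quarters.
Ordinary annuity FV: 300,000 = 24,090 × [((1+r)^n − 1)/r].
(1+r)^n = 1 + 300,000 × r / 24,090, so n = ln(1 + 300,000·r/24,090) / ln(1+r) = 11.04.
Round up to a whole number of payments: n = 12.

12 payments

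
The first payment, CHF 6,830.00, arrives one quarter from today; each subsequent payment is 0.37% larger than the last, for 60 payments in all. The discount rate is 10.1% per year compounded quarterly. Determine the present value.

CHF 228,339.71

Periodic rate r = 0.101/4 per quarter; n is counted in quarters.
Growing ordinary annuity: PV = PMT₁ × [1 − ((1+g)/(1+r))^n] / (r − g) = 6,830 × [1 − ((1+0.0037)/(1+r))^60] / (r − 0.0037) = CHF 228,339.71.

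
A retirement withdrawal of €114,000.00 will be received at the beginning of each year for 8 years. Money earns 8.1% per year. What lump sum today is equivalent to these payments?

This is an annuity due: 8 payments of €114,000.00 at the beginning of each year.
Periodic rate r = 0.081 per year.
PV = PMT × [(1 − (1+r)^−n)/r] × (1+r) = 114,000 × [1 − (1+r)^−8] / r × (1+r) = €705,501.69

€705,501.69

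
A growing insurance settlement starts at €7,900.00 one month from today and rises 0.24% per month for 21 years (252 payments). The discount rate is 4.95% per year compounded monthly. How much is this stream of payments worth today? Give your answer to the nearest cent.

€1,610,341.96

Periodic rate r = 0.0495/12 per month; n is counted in months.
Growing ordinary annuity: PV = PMT₁ × [1 − ((1+g)/(1+r))^n] / (r − g) = 7,900 × [1 − ((1+0.0024)/(1+r))^252] / (r − 0.0024) = €1,610,341.96.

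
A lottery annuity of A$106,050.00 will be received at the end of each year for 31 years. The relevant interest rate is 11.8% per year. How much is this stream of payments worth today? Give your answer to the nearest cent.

A$870,419.28

This is an ordinary annuity: 31 payments of A$106,050.00 at the end of each year.
Periodic rate r = 0.118 per year.
PV = PMT × [(1 − (1+r)^−n)/r] = 106,050 × [1 − (1+r)^−31] / r = A$870,419.28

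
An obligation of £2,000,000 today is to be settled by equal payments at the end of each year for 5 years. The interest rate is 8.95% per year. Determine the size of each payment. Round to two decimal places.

Level ordinary annuity; solve PV = PMT × [(1 − (1+r)^−n)/r] for PMT.
Periodic rate r = 0.0895 per year.
With n = 5: PMT = 2,000,000 / ([(1 − (1+r)^−n)/r]) = £513,518.01

£513,518.01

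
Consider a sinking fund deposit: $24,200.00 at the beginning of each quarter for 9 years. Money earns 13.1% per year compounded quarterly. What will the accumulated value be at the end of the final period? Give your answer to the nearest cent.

$1,671,462.98

This is an annuity due: 36 deposits of $24,200.00 at the beginning of each quarter.
Periodic rate r = 0.131/4 per quarter; n is counted in quarters.
FV = PMT × [((1+r)^n − 1)/r] × (1+r) = 24,200 × [(1+r)^36 − 1] / r × (1+r) = $1,671,462.98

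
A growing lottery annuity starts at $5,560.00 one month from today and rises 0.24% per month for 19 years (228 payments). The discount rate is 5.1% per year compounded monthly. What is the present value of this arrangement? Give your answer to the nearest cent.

Periodic rate r = 0.051/12 per month; n is counted in months.
Growing ordinary annuity: PV = PMT₁ × [1 − ((1+g)/(1+r))^n] / (r − g) = 5,560 × [1 − ((1+0.0024)/(1+r))^228] / (r − 0.0024) = $1,031,507.56.

$1,031,507.56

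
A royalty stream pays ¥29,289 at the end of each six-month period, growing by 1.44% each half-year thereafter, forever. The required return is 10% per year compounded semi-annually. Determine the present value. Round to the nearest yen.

¥822,725

Periodic rate r = 0.1/2 per half-year.
Growing perpetuity (Gordon): PV = PMT₁ / (r − g) = 29,289 / (r − 0.0144) = ¥822,725.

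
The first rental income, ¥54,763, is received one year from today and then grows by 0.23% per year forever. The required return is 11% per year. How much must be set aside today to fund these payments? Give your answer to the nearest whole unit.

Periodic rate r = 0.11 per year.
Growing perpetuity (Gordon): PV = PMT₁ / (r − g) = 54,763 / (r − 0.0023) = ¥508,477.

¥508,477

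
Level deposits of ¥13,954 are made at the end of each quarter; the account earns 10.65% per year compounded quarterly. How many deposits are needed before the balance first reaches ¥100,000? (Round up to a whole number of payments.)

Periodic rate r = 0.1065/4 per quarter; n is counted in quarters.
Ordinary annuity FV: 100,000 = 13,954 × [((1+r)^n − 1)/r].
(1+r)^n = 1 + 100,000 × r / 13,954, so n = ln(1 + 100,000·r/13,954) / ln(1+r) = 6.65.
Round up to a whole number of payments: n = 7.

7 payments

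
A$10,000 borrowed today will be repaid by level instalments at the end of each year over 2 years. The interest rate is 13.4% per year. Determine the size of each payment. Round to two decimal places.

A$6,026.04

Level ordinary annuity; solve PV = PMT × [(1 − (1+r)^−n)/r] for PMT.
Periodic rate r = 0.134 per year.
With n = 2: PMT = 10,000 / ([(1 − (1+r)^−n)/r]) = A$6,026.04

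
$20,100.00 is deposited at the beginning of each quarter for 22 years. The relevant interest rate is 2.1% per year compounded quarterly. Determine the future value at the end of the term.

$2,252,736.08

This is an annuity due: 88 deposits of $20,100.00 at the beginning of each quarter.
Periodic rate r = 0.021/4 per quarter; n is counted in quarters.
FV = PMT × [((1+r)^n − 1)/r] × (1+r) = 20,100 × [(1+r)^88 − 1] / r × (1+r) = $2,252,736.08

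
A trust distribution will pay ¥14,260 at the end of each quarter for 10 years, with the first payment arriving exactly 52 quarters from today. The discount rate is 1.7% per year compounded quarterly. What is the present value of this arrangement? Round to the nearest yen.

Ordinary annuity of 40 payments, first payment at period 52.
Periodic rate r = 0.017/4 per quarter; n is counted in quarters.
The ordinary-annuity PV formula values the stream one period before the first payment (period 51); discount that back 51 periods:
PV₀ = 14,260 × [1 − (1+r)^−40] / r × (1+r)^−51 = ¥421,704

¥421,704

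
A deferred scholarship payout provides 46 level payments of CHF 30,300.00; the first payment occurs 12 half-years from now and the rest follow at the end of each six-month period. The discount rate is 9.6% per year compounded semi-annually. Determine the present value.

CHF 333,288.76

Ordinary annuity of 46 payments, first payment at period 12.
Periodic rate r = 0.096/2 per half-year; n is counted in half-years.
The ordinary-annuity PV formula values the stream one period before the first payment (period 11); discount that back 11 periods:
PV₀ = 30,300 × [1 − (1+r)^−46] / r × (1+r)^−11 = CHF 333,288.76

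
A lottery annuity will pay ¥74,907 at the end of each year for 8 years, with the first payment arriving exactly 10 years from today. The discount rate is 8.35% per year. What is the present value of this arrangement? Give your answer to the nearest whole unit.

¥206,409

Ordinary annuity of 8 payments, first payment at period 10.
Periodic rate r = 0.0835 per year.
The ordinary-annuity PV formula values the stream one period before the first payment (period 9); discount that back 9 periods:
PV₀ = 74,907 × [1 − (1+r)^−8] / r × (1+r)^−9 = ¥206,409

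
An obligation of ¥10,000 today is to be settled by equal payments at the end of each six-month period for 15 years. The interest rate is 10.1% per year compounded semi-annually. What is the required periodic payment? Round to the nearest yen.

Level ordinary annuity; solve PV = PMT × [(1 − (1+r)^−n)/r] for PMT.
Periodic rate r = 0.101/2 per half-year; n is counted in half-years.
With n = 30: PMT = 10,000 / ([(1 − (1+r)^−n)/r]) = ¥654

¥654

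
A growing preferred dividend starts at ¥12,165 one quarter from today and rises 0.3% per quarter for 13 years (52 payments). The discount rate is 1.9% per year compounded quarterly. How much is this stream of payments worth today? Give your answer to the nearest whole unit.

Periodic rate r = 0.019/4 per quarter; n is counted in quarters.
Growing ordinary annuity: PV = PMT₁ × [1 − ((1+g)/(1+r))^n] / (r − g) = 12,165 × [1 − ((1+0.003)/(1+r))^52] / (r − 0.003) = ¥602,422.

¥602,422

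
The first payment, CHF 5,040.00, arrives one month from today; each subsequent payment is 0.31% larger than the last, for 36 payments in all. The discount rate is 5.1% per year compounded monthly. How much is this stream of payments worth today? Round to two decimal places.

CHF 177,098.05

Periodic rate r = 0.051/12 per month; n is counted in months.
Growing ordinary annuity: PV = PMT₁ × [1 − ((1+g)/(1+r))^n] / (r − g) = 5,040 × [1 − ((1+0.0031)/(1+r))^36] / (r − 0.0031) = CHF 177,098.05.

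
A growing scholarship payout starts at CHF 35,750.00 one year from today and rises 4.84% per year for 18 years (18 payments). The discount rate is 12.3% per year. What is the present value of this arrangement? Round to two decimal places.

Periodic rate r = 0.123 per year.
Growing ordinary annuity: PV = PMT₁ × [1 − ((1+g)/(1+r))^n] / (r − g) = 35,750 × [1 − ((1+0.0484)/(1+r))^18] / (r − 0.0484) = CHF 340,167.13.

CHF 340,167.13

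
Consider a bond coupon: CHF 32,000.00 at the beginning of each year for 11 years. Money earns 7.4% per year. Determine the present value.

CHF 252,657.06

This is an annuity due: 11 payments of CHF 32,000.00 at the beginning of each year.
Periodic rate r = 0.074 per year.
PV = PMT × [(1 − (1+r)^−n)/r] × (1+r) = 32,000 × [1 − (1+r)^−11] / r × (1+r) = CHF 252,657.06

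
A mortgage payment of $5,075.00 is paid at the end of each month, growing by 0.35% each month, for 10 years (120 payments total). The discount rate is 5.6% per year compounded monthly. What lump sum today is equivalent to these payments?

$566,138.04

Periodic rate r = 0.056/12 per month; n is counted in months.
Growing ordinary annuity: PV = PMT₁ × [1 − ((1+g)/(1+r))^n] / (r − g) = 5,075 × [1 − ((1+0.0035)/(1+r))^120] / (r − 0.0035) = $566,138.04.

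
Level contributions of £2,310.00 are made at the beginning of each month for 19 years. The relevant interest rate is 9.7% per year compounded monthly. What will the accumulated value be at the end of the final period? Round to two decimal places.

This is an annuity due: 228 deposits of £2,310.00 at the beginning of each month.
Periodic rate r = 0.097/12 per month; n is counted in months.
FV = PMT × [((1+r)^n − 1)/r] × (1+r) = 2,310 × [(1+r)^228 − 1] / r × (1+r) = £1,517,863.86

£1,517,863.86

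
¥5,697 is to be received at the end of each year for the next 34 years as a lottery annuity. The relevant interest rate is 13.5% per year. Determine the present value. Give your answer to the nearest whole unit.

¥41,631

This is an ordinary annuity: 34 payments of ¥5,697 at the end of each year.
Periodic rate r = 0.135 per year.
PV = PMT × [(1 − (1+r)^−n)/r] = 5,697 × [1 − (1+r)^−34] / r = ¥41,631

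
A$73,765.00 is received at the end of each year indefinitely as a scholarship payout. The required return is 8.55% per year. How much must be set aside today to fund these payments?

Periodic rate r = 0.0855 per year.
Level perpetuity: PV = PMT / r = 73,765 / (0.0855) = A$862,748.54.

A$862,748.54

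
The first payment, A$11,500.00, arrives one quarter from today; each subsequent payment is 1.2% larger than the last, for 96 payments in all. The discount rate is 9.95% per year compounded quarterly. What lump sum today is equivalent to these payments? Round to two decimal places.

Periodic rate r = 0.0995/4 per quarter; n is counted in quarters.
Growing ordinary annuity: PV = PMT₁ × [1 − ((1+g)/(1+r))^n] / (r − g) = 11,500 × [1 − ((1+0.012)/(1+r))^96] / (r − 0.012) = A$627,820.66.

A$627,820.66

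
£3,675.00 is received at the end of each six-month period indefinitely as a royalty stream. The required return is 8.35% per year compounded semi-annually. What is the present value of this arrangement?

£88,023.95

Periodic rate r = 0.0835/2 per half-year.
Level perpetuity: PV = PMT / r = 3,675 / (0.0835/2) = £88,023.95.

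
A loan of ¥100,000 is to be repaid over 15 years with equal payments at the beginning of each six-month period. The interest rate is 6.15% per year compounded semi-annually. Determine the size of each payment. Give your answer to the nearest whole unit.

¥4,998

Level annuity due; solve PV = PMT × [(1 − (1+r)^−n)/r] × (1+r) for PMT.
Periodic rate r = 0.0615/2 per half-year; n is counted in half-years.
With n = 30: PMT = 100,000 / ([(1 − (1+r)^−n)/r] × (1+r)) = ¥4,998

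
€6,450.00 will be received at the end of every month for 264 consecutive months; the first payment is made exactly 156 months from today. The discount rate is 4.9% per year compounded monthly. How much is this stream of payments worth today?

€553,480.76

Ordinary annuity of 264 payments, first payment at period 156.
Periodic rate r = 0.049/12 per month; n is counted in months.
The ordinary-annuity PV formula values the stream one period before the first payment (period 155); discount that back 155 periods:
PV₀ = 6,450 × [1 − (1+r)^−264] / r × (1+r)^−155 = €553,480.76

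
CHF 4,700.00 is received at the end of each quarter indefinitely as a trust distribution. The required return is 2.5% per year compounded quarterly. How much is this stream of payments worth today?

CHF 752,000.00

Periodic rate r = 0.025/4 per quarter.
Level perpetuity: PV = PMT / r = 4,700 / (0.025/4) = CHF 752,000.00.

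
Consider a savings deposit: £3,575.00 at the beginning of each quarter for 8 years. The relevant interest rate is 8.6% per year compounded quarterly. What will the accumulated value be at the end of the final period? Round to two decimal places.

This is an annuity due: 32 deposits of £3,575.00 at the beginning of each quarter.
Periodic rate r = 0.086/4 per quarter; n is counted in quarters.
FV = PMT × [((1+r)^n − 1)/r] × (1+r) = 3,575 × [(1+r)^32 − 1] / r × (1+r) = £165,654.66

£165,654.66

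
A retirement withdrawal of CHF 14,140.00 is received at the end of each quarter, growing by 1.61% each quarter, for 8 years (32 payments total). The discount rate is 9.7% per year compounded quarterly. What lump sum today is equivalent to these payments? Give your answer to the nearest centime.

CHF 391,378.22

Periodic rate r = 0.097/4 per quarter; n is counted in quarters.
Growing ordinary annuity: PV = PMT₁ × [1 − ((1+g)/(1+r))^n] / (r − g) = 14,140 × [1 − ((1+0.0161)/(1+r))^32] / (r − 0.0161) = CHF 391,378.22.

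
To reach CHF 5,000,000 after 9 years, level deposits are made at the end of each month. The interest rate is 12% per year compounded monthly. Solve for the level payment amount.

Level ordinary annuity; solve FV = PMT × [((1+r)^n − 1)/r] for PMT.
Periodic rate r = 0.12/12 per month; n is counted in months.
With n = 108: PMT = 5,000,000 / ([((1+r)^n − 1)/r]) = CHF 25,921.16

CHF 25,921.16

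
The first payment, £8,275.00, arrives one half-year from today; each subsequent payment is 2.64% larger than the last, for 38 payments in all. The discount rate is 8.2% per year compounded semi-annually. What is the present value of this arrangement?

Periodic rate r = 0.082/2 per half-year; n is counted in half-years.
Growing ordinary annuity: PV = PMT₁ × [1 − ((1+g)/(1+r))^n] / (r − g) = 8,275 × [1 − ((1+0.0264)/(1+r))^38] / (r − 0.0264) = £235,405.72.

£235,405.72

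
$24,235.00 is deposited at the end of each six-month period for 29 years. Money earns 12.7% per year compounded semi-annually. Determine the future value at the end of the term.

$13,184,101.31

This is an ordinary annuity: 58 deposits of $24,235.00 at the end of each six-month period.
Periodic rate r = 0.127/2 per half-year; n is counted in half-years.
FV = PMT × [((1+r)^n − 1)/r] = 24,235 × [(1+r)^58 − 1] / r = $13,184,101.31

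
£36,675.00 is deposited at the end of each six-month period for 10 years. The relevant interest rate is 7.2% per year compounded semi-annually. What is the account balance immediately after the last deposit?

This is an ordinary annuity: 20 deposits of £36,675.00 at the end of each six-month period.
Periodic rate r = 0.072/2 per half-year; n is counted in half-years.
FV = PMT × [((1+r)^n − 1)/r] = 36,675 × [(1+r)^20 − 1] / r = £1,047,880.00

£1,047,880.00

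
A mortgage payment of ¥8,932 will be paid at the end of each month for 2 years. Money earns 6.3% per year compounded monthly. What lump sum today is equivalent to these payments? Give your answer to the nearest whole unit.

¥200,918

This is an ordinary annuity: 24 payments of ¥8,932 at the end of each month.
Periodic rate r = 0.063/12 per month; n is counted in months.
PV = PMT × [(1 − (1+r)^−n)/r] = 8,932 × [1 − (1+r)^−24] / r = ¥200,918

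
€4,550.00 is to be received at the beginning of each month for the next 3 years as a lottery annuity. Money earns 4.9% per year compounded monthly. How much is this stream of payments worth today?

€152,662.44

This is an annuity due: 36 payments of €4,550.00 at the beginning of each month.
Periodic rate r = 0.049/12 per month; n is counted in months.
PV = PMT × [(1 − (1+r)^−n)/r] × (1+r) = 4,550 × [1 − (1+r)^−36] / r × (1+r) = €152,662.44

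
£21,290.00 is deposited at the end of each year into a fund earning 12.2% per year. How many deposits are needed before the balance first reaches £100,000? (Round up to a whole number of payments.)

4 payments

Periodic rate r = 0.122 per year.
Ordinary annuity FV: 100,000 = 21,290 × [((1+r)^n − 1)/r].
(1+r)^n = 1 + 100,000 × r / 21,290, so n = ln(1 + 100,000·r/21,290) / ln(1+r) = 3.94.
Round up to a whole number of payments: n = 4.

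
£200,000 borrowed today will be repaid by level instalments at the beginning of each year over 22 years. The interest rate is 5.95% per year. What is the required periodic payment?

£15,608.28

Level annuity due; solve PV = PMT × [(1 − (1+r)^−n)/r] × (1+r) for PMT.
Periodic rate r = 0.0595 per year.
With n = 22: PMT = 200,000 / ([(1 − (1+r)^−n)/r] × (1+r)) = £15,608.28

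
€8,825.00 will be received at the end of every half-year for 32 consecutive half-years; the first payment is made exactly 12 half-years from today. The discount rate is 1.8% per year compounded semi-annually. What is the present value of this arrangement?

€221,484.16

Ordinary annuity of 32 payments, first payment at period 12.
Periodic rate r = 0.018/2 per half-year; n is counted in half-years.
The ordinary-annuity PV formula values the stream one period before the first payment (period 11); discount that back 11 periods:
PV₀ = 8,825 × [1 − (1+r)^−32] / r × (1+r)^−11 = €221,484.16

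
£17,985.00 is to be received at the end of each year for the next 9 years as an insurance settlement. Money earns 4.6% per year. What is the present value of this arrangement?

£130,142.31

This is an ordinary annuity: 9 payments of £17,985.00 at the end of each year.
Periodic rate r = 0.046 per year.
PV = PMT × [(1 − (1+r)^−n)/r] = 17,985 × [1 − (1+r)^−9] / r = £130,142.31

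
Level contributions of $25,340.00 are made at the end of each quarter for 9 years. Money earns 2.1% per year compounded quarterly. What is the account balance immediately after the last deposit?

$1,001,262.32

This is an ordinary annuity: 36 deposits of $25,340.00 at the end of each quarter.
Periodic rate r = 0.021/4 per quarter; n is counted in quarters.
FV = PMT × [((1+r)^n − 1)/r] = 25,340 × [(1+r)^36 − 1] / r = $1,001,262.32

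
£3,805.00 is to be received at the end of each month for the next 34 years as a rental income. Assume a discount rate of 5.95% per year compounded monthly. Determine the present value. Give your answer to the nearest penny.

This is an ordinary annuity: 408 payments of £3,805.00 at the end of each month.
Periodic rate r = 0.0595/12 per month; n is counted in months.
PV = PMT × [(1 − (1+r)^−n)/r] = 3,805 × [1 − (1+r)^−408] / r = £665,392.14

£665,392.14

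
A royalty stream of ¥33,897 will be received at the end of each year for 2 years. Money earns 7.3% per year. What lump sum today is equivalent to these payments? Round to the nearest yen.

This is an ordinary annuity: 2 payments of ¥33,897 at the end of each year.
Periodic rate r = 0.073 per year.
PV = PMT × [(1 − (1+r)^−n)/r] = 33,897 × [1 − (1+r)^−2] / r = ¥61,032

¥61,032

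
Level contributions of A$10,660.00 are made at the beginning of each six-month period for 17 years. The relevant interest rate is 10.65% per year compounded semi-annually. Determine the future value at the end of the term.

A$1,019,531.36

This is an annuity due: 34 deposits of A$10,660.00 at the beginning of each six-month period.
Periodic rate r = 0.1065/2 per half-year; n is counted in half-years.
FV = PMT × [((1+r)^n − 1)/r] × (1+r) = 10,660 × [(1+r)^34 − 1] / r × (1+r) = A$1,019,531.36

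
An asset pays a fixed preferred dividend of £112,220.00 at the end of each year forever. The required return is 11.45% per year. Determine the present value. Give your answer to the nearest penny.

Periodic rate r = 0.1145 per year.
Level perpetuity: PV = PMT / r = 112,220 / (0.1145) = £980,087.34.

£980,087.34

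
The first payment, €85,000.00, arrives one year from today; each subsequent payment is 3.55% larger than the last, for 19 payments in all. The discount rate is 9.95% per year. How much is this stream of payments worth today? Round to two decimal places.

Periodic rate r = 0.0995 per year.
Growing ordinary annuity: PV = PMT₁ × [1 − ((1+g)/(1+r))^n] / (r − g) = 85,000 × [1 − ((1+0.0355)/(1+r))^19] / (r − 0.0355) = €903,132.30.

€903,132.30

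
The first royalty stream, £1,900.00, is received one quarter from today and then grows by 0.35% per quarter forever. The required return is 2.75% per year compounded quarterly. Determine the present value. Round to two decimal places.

Periodic rate r = 0.0275/4 per quarter.
Growing perpetuity (Gordon): PV = PMT₁ / (r − g) = 1,900 / (r − 0.0035) = £562,962.96.

£562,962.96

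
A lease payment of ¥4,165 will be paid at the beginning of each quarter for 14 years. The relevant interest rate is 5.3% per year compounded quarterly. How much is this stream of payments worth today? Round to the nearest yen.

¥166,104

This is an annuity due: 56 payments of ¥4,165 at the beginning of each quarter.
Periodic rate r = 0.053/4 per quarter; n is counted in quarters.
PV = PMT × [(1 − (1+r)^−n)/r] × (1+r) = 4,165 × [1 − (1+r)^−56] / r × (1+r) = ¥166,104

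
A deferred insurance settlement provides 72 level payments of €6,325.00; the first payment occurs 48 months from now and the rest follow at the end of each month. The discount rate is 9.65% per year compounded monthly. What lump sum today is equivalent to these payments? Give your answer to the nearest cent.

€236,559.20

Ordinary annuity of 72 payments, first payment at period 48.
Periodic rate r = 0.0965/12 per month; n is counted in months.
The ordinary-annuity PV formula values the stream one period before the first payment (period 47); discount that back 47 periods:
PV₀ = 6,325 × [1 − (1+r)^−72] / r × (1+r)^−47 = €236,559.20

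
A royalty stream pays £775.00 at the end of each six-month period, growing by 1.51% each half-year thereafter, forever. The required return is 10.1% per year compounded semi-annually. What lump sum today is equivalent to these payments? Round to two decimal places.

Periodic rate r = 0.101/2 per half-year.
Growing perpetuity (Gordon): PV = PMT₁ / (r − g) = 775 / (r − 0.0151) = £21,892.66.

£21,892.66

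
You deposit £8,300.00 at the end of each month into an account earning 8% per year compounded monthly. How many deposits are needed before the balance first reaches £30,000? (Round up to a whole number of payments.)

Periodic rate r = 0.08/12 per month; n is counted in months.
Ordinary annuity FV: 30,000 = 8,300 × [((1+r)^n − 1)/r].
(1+r)^n = 1 + 30,000 × r / 8,300, so n = ln(1 + 30,000·r/8,300) / ln(1+r) = 3.58.
Round up to a whole number of payments: n = 4.

4 payments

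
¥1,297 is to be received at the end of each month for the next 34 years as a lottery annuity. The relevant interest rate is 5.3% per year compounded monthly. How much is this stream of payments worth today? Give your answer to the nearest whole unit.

¥245,023

This is an ordinary annuity: 408 payments of ¥1,297 at the end of each month.
Periodic rate r = 0.053/12 per month; n is counted in months.
PV = PMT × [(1 − (1+r)^−n)/r] = 1,297 × [1 − (1+r)^−408] / r = ¥245,023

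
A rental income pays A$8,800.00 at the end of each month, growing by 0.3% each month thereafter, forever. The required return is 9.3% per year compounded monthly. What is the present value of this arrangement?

A$1,852,631.58

Periodic rate r = 0.093/12 per month.
Growing perpetuity (Gordon): PV = PMT₁ / (r − g) = 8,800 / (r − 0.003) = A$1,852,631.58.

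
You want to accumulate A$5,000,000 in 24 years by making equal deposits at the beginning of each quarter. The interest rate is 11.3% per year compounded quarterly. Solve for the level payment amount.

A$10,172.76

Level annuity due; solve FV = PMT × [((1+r)^n − 1)/r] × (1+r) for PMT.
Periodic rate r = 0.113/4 per quarter; n is counted in quarters.
With n = 96: PMT = 5,000,000 / ([((1+r)^n − 1)/r] × (1+r)) = A$10,172.76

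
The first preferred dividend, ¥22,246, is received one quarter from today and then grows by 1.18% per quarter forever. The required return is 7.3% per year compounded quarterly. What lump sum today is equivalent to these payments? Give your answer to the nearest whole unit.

Periodic rate r = 0.073/4 per quarter.
Growing perpetuity (Gordon): PV = PMT₁ / (r − g) = 22,246 / (r − 0.0118) = ¥3,448,992.

¥3,448,992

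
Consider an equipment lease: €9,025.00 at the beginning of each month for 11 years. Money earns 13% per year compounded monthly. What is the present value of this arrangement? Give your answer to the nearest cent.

€639,023.67

This is an annuity due: 132 payments of €9,025.00 at the beginning of each month.
Periodic rate r = 0.13/12 per month; n is counted in months.
PV = PMT × [(1 − (1+r)^−n)/r] × (1+r) = 9,025 × [1 − (1+r)^−132] / r × (1+r) = €639,023.67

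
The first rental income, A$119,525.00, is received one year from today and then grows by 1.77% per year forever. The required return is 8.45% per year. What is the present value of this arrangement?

Periodic rate r = 0.0845 per year.
Growing perpetuity (Gordon): PV = PMT₁ / (r − g) = 119,525 / (r − 0.0177) = A$1,789,296.41.

A$1,789,296.41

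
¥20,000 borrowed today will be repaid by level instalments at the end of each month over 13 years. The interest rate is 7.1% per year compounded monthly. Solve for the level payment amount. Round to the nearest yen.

¥197

Level ordinary annuity; solve PV = PMT × [(1 − (1+r)^−n)/r] for PMT.
Periodic rate r = 0.071/12 per month; n is counted in months.
With n = 156: PMT = 20,000 / ([(1 − (1+r)^−n)/r]) = ¥197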